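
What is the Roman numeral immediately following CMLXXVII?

CMLXXVII = 977; next is 978

CMLXXVIII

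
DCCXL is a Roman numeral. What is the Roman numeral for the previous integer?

DCCXL = 740; previous is 739

DCCXXXIX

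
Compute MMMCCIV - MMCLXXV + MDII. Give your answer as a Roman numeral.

MMMCCIV = 3204, MMCLXXV = 2175, MDII = 1502
3204 - 2175 = 1029
1029 + 1502 = 2531

MMDXXXI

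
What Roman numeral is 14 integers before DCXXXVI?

DCXXXVI = 636
636 - 14 = 622

DCXXII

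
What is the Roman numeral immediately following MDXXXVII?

MDXXXVII = 1537, so the next integer is 1537 + 1 = 1538

MDXXXVIII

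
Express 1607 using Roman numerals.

Convert 1607 to Roman numerals:
  1607 contains 1×1000 (M)
  607 contains 1×500 (D)
  107 contains 1×100 (C)
  7 contains 1×5 (V)
  2 contains 2×1 (II)

MDCVII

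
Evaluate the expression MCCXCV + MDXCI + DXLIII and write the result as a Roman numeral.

MCCXCV = 1295, MDXCI = 1591, DXLIII = 543
1295 + 1591 = 2886
2886 + 543 = 3429

MMMCDXXIX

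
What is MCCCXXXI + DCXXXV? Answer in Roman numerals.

MCCCXXXI = 1331
DCXXXV = 635
1331 + 635 = 1966

MCMLXVI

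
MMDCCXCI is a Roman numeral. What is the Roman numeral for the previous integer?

MMDCCXCI = 2791; previous is 2790

MMDCCXC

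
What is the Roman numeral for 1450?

Convert 1450 to Roman numerals:
  1450 contains 1×1000 (M)
  450 contains 1×400 (CD)
  50 contains 1×50 (L)

MCDL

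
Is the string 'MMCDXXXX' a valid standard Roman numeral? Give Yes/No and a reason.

'MMCDXXXX': More than 3 consecutive X's

No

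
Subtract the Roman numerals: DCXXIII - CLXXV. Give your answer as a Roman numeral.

DCXXIII = 623
CLXXV = 175
623 - 175 = 448

CDXLVIII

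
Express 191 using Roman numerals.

Convert 191 to Roman numerals:
  191 contains 1×100 (C)
  91 contains 1×90 (XC)
  1 contains 1×1 (I)

CXCI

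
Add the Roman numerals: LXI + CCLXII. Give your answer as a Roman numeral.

LXI = 61
CCLXII = 262
61 + 262 = 323

CCCXXIII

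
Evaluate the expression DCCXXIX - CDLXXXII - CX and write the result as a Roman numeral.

DCCXXIX = 729, CDLXXXII = 482, CX = 110
729 - 482 = 247
247 - 110 = 137

CXXXVII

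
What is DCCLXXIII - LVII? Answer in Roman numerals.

DCCLXXIII = 773
LVII = 57
773 - 57 = 716

DCCXVI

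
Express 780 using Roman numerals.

Convert 780 to Roman numerals:
  780 contains 1×500 (D)
  280 contains 2×100 (CC)
  80 contains 1×50 (L)
  30 contains 3×10 (XXX)

DCCLXXX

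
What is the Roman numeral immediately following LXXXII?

LXXXII = 82, so the next integer is 82 + 1 = 83

LXXXIII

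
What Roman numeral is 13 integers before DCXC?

DCXC = 690
690 - 13 = 677

DCLXXVII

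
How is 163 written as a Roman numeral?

Convert 163 to Roman numerals:
  163 contains 1×100 (C)
  63 contains 1×50 (L)
  13 contains 1×10 (X)
  3 contains 3×1 (III)

CLXIII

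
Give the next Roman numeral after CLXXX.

CLXXX = 180, so the next integer is 180 + 1 = 181

CLXXXI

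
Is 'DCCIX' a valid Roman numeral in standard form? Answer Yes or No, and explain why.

'DCCIX': Check the rules: uses only the symbols I, V, X, L, C, D, M; no symbol is repeated more than three times in a row; V, L and D each appear at most once; the only place a smaller symbol precedes a larger one is the allowed subtractive pair IX, the symbol right after such a pair (if any) is smaller than the pair's first symbol, and otherwise the values never increase from left to right. Value: D (500) + C (100) + C (100) + IX (9) = 709. So it is a valid standard Roman numeral.

Yes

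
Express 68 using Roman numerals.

Convert 68 to Roman numerals:
  68 contains 1×50 (L)
  18 contains 1×10 (X)
  8 contains 1×5 (V)
  3 contains 3×1 (III)

LXVIII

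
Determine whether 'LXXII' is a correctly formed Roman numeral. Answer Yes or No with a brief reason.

'LXXII': Check the rules: uses only the symbols I, V, X, L, C, D, M; no symbol is repeated more than three times in a row; V, L and D each appear at most once; no smaller symbol precedes a larger one (values never increase from left to right). Value: L (50) + X (10) + X (10) + I (1) + I (1) = 72. So it is a valid standard Roman numeral.

Yes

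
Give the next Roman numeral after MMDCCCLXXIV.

MMDCCCLXXIV = 2874; next is 2875

MMDCCCLXXV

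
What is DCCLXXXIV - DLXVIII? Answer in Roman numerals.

DCCLXXXIV = 784
DLXVIII = 568
784 - 568 = 216

CCXVI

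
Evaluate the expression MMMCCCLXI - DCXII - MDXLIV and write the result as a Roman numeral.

MMMCCCLXI = 3361, DCXII = 612, MDXLIV = 1544
3361 - 612 = 2749
2749 - 1544 = 1205

MCCV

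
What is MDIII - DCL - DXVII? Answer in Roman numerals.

MDIII = 1503, DCL = 650, DXVII = 517
1503 - 650 = 853
853 - 517 = 336

CCCXXXVI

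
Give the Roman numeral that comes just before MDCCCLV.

MDCCCLV = 1855; previous is 1854

MDCCCLIV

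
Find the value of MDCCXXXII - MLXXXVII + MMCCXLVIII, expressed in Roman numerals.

MDCCXXXII = 1732, MLXXXVII = 1087, MMCCXLVIII = 2248
1732 - 1087 = 645
645 + 2248 = 2893

MMDCCCXCIII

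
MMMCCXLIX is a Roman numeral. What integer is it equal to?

MMMCCXLIX: M=1000, M=1000, M=1000, C=100, C=100, XL=40, IX=9
1000 + 1000 + 1000 + 100 + 100 + 40 + 9 = 3249

3249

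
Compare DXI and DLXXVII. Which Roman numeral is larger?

DXI = 511
DLXXVII = 577
577 is larger

DLXXVII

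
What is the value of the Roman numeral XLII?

XLII: XL=40, I=1, I=1
40 + 1 + 1 = 42

42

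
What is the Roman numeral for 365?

Convert 365 to Roman numerals:
  365 contains 3×100 (CCC)
  65 contains 1×50 (L)
  15 contains 1×10 (X)
  5 contains 1×5 (V)

CCCLXV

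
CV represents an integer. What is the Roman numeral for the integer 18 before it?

CV = 105
105 - 18 = 87

LXXXVII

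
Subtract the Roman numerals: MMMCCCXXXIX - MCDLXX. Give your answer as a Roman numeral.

MMMCCCXXXIX = 3339
MCDLXX = 1470
3339 - 1470 = 1869

MDCCCLXIX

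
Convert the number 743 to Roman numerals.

Convert 743 to Roman numerals:
  743 contains 1×500 (D)
  243 contains 2×100 (CC)
  43 contains 1×40 (XL)
  3 contains 3×1 (III)

DCCXLIII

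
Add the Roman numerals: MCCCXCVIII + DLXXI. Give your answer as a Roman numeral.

MCCCXCVIII = 1398
DLXXI = 571
1398 + 571 = 1969

MCMLXIX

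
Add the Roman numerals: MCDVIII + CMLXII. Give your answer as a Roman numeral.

MCDVIII = 1408
CMLXII = 962
1408 + 962 = 2370

MMCCCLXX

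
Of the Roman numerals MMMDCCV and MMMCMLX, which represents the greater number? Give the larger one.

MMMDCCV = 3705
MMMCMLX = 3960
3960 is larger

MMMCMLX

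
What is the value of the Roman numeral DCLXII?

DCLXII: D=500, C=100, L=50, X=10, I=1, I=1
500 + 100 + 50 + 10 + 1 + 1 = 662

662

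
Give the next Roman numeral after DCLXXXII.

DCLXXXII = 682, so the next integer is 682 + 1 = 683

DCLXXXIII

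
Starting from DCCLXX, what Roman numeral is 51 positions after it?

DCCLXX = 770
770 + 51 = 821

DCCCXXI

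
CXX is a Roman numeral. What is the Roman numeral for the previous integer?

CXX = 120, so the previous integer is 120 - 1 = 119

CXIX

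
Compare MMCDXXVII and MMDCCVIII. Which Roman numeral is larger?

MMCDXXVII = 2427
MMDCCVIII = 2708
2708 is larger

MMDCCVIII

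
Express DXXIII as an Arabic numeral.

DXXIII: D=500, X=10, X=10, I=1, I=1, I=1
500 + 10 + 10 + 1 + 1 + 1 = 523

523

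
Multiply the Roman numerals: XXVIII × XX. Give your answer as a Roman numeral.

XXVIII = 28
XX = 20
28 × 20 = 560

DLX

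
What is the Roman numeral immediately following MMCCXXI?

MMCCXXI = 2221; next is 2222

MMCCXXII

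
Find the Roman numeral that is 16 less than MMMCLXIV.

MMMCLXIV = 3164
3164 - 16 = 3148

MMMCXLVIII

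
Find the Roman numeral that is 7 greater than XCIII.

XCIII = 93
93 + 7 = 100

C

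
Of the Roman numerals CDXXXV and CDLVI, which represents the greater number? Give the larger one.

CDXXXV = 435
CDLVI = 456
456 is larger

CDLVI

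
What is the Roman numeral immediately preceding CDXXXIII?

CDXXXIII = 433, so the previous integer is 433 - 1 = 432

CDXXXII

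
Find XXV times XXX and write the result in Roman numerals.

XXV = 25
XXX = 30
25 × 30 = 750

DCCL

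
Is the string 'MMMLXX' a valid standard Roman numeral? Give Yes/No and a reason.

'MMMLXX': Check the rules: uses only the symbols I, V, X, L, C, D, M; no symbol is repeated more than three times in a row; V, L and D each appear at most once; no smaller symbol precedes a larger one (values never increase from left to right). Value: M (1000) + M (1000) + M (1000) + L (50) + X (10) + X (10) = 3070. So it is a valid standard Roman numeral.

Yes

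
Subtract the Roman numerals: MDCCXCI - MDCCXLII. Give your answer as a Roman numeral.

MDCCXCI = 1791
MDCCXLII = 1742
1791 - 1742 = 49

XLIX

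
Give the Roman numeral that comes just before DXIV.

DXIV = 514; previous is 513

DXIII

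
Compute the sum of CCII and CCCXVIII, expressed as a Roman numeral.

CCII = 202
CCCXVIII = 318
202 + 318 = 520

DXX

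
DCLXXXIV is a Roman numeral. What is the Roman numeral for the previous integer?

DCLXXXIV = 684, so the previous integer is 684 - 1 = 683

DCLXXXIII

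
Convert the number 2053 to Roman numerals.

Convert 2053 to Roman numerals:
  2053 contains 2×1000 (MM)
  53 contains 1×50 (L)
  3 contains 3×1 (III)

MMLIII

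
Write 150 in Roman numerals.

Convert 150 to Roman numerals:
  150 contains 1×100 (C)
  50 contains 1×50 (L)

CL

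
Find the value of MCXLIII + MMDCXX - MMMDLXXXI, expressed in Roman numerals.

MCXLIII = 1143, MMDCXX = 2620, MMMDLXXXI = 3581
1143 + 2620 = 3763
3763 - 3581 = 182

CLXXXII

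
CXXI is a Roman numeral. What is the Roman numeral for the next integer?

CXXI = 121; next is 122

CXXII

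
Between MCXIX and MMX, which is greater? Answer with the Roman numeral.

MCXIX = 1119
MMX = 2010
2010 is larger

MMX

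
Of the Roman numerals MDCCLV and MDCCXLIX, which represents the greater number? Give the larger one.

MDCCLV = 1755
MDCCXLIX = 1749
1755 is larger

MDCCLV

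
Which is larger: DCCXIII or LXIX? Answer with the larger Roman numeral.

DCCXIII = 713
LXIX = 69
713 is larger

DCCXIII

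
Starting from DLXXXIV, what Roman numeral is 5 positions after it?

DLXXXIV = 584
584 + 5 = 589

DLXXXIX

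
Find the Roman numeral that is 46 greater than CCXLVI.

CCXLVI = 246
246 + 46 = 292

CCXCII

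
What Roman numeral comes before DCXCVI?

DCXCVI = 696, so the previous integer is 696 - 1 = 695

DCXCV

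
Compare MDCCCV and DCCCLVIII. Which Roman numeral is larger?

MDCCCV = 1805
DCCCLVIII = 858
1805 is larger

MDCCCV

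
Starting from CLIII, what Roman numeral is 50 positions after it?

CLIII = 153
153 + 50 = 203

CCIII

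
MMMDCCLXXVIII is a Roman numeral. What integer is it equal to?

MMMDCCLXXVIII: M=1000, M=1000, M=1000, D=500, C=100, C=100, L=50, X=10, X=10, V=5, I=1, I=1, I=1
1000 + 1000 + 1000 + 500 + 100 + 100 + 50 + 10 + 10 + 5 + 1 + 1 + 1 = 3778

3778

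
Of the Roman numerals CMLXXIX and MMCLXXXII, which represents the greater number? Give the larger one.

CMLXXIX = 979
MMCLXXXII = 2182
2182 is larger

MMCLXXXII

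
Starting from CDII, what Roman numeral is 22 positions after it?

CDII = 402
402 + 22 = 424

CDXXIV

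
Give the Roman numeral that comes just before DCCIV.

DCCIV = 704; previous is 703

DCCIII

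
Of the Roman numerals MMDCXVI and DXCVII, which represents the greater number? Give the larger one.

MMDCXVI = 2616
DXCVII = 597
2616 is larger

MMDCXVI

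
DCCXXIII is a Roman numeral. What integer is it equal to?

DCCXXIII: D=500, C=100, C=100, X=10, X=10, I=1, I=1, I=1
500 + 100 + 100 + 10 + 10 + 1 + 1 + 1 = 723

723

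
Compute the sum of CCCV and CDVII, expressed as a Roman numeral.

CCCV = 305
CDVII = 407
305 + 407 = 712

DCCXII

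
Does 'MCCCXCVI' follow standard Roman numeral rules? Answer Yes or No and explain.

'MCCCXCVI': Check the rules: uses only the symbols I, V, X, L, C, D, M; no symbol is repeated more than three times in a row; V, L and D each appear at most once; the only place a smaller symbol precedes a larger one is the allowed subtractive pair XC, the symbol right after such a pair (if any) is smaller than the pair's first symbol, and otherwise the values never increase from left to right. Value: M (1000) + C (100) + C (100) + C (100) + XC (90) + V (5) + I (1) = 1396. So it is a valid standard Roman numeral.

Yes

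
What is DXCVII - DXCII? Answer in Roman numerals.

DXCVII = 597
DXCII = 592
597 - 592 = 5

V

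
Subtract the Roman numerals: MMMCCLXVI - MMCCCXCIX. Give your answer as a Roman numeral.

MMMCCLXVI = 3266
MMCCCXCIX = 2399
3266 - 2399 = 867

DCCCLXVII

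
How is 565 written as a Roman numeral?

Convert 565 to Roman numerals:
  565 contains 1×500 (D)
  65 contains 1×50 (L)
  15 contains 1×10 (X)
  5 contains 1×5 (V)

DLXV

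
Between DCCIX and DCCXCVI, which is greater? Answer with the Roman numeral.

DCCIX = 709
DCCXCVI = 796
796 is larger

DCCXCVI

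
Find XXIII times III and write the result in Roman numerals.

XXIII = 23
III = 3
23 × 3 = 69

LXIX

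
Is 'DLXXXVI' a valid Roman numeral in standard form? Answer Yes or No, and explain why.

'DLXXXVI': Check the rules: uses only the symbols I, V, X, L, C, D, M; no symbol is repeated more than three times in a row; V, L and D each appear at most once; no smaller symbol precedes a larger one (values never increase from left to right). Value: D (500) + L (50) + X (10) + X (10) + X (10) + V (5) + I (1) = 586. So it is a valid standard Roman numeral.

Yes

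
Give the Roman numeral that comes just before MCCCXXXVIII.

MCCCXXXVIII = 1338, so the previous integer is 1338 - 1 = 1337

MCCCXXXVII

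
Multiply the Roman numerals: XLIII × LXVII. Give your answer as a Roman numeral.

XLIII = 43
LXVII = 67
43 × 67 = 2881

MMDCCCLXXXI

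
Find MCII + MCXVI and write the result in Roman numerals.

MCII = 1102
MCXVI = 1116
1102 + 1116 = 2218

MMCCXVIII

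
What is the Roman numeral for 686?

Convert 686 to Roman numerals:
  686 contains 1×500 (D)
  186 contains 1×100 (C)
  86 contains 1×50 (L)
  36 contains 3×10 (XXX)
  6 contains 1×5 (V)
  1 contains 1×1 (I)

DCLXXXVI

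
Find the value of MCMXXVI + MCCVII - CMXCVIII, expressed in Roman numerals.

MCMXXVI = 1926, MCCVII = 1207, CMXCVIII = 998
1926 + 1207 = 3133
3133 - 998 = 2135

MMCXXXV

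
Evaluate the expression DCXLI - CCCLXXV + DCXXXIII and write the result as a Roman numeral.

DCXLI = 641, CCCLXXV = 375, DCXXXIII = 633
641 - 375 = 266
266 + 633 = 899

DCCCXCIX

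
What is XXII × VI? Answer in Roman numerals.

XXII = 22
VI = 6
22 × 6 = 132

CXXXII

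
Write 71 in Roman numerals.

Convert 71 to Roman numerals:
  71 contains 1×50 (L)
  21 contains 2×10 (XX)
  1 contains 1×1 (I)

LXXI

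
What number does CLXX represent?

CLXX: C=100, L=50, X=10, X=10
100 + 50 + 10 + 10 = 170

170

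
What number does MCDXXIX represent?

MCDXXIX: M=1000, CD=400, X=10, X=10, IX=9
1000 + 400 + 10 + 10 + 9 = 1429

1429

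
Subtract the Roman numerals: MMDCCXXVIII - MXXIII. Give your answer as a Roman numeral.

MMDCCXXVIII = 2728
MXXIII = 1023
2728 - 1023 = 1705

MDCCV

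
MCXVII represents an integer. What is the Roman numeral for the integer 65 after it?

MCXVII = 1117
1117 + 65 = 1182

MCLXXXII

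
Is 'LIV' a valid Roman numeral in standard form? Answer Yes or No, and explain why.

'LIV': Check the rules: uses only the symbols I, V, X, L, C, D, M; no symbol is repeated more than three times in a row; V, L and D each appear at most once; the only place a smaller symbol precedes a larger one is the allowed subtractive pair IV, the symbol right after such a pair (if any) is smaller than the pair's first symbol, and otherwise the values never increase from left to right. Value: L (50) + IV (4) = 54. So it is a valid standard Roman numeral.

Yes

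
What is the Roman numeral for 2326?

Convert 2326 to Roman numerals:
  2326 contains 2×1000 (MM)
  326 contains 3×100 (CCC)
  26 contains 2×10 (XX)
  6 contains 1×5 (V)
  1 contains 1×1 (I)

MMCCCXXVI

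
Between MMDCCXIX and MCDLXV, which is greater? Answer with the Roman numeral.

MMDCCXIX = 2719
MCDLXV = 1465
2719 is larger

MMDCCXIX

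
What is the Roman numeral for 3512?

Convert 3512 to Roman numerals:
  3512 contains 3×1000 (MMM)
  512 contains 1×500 (D)
  12 contains 1×10 (X)
  2 contains 2×1 (II)

MMMDXII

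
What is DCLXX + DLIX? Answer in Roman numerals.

DCLXX = 670
DLIX = 559
670 + 559 = 1229

MCCXXIX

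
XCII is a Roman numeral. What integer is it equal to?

XCII: XC=90, I=1, I=1
90 + 1 + 1 = 92

92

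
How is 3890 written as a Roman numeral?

Convert 3890 to Roman numerals:
  3890 contains 3×1000 (MMM)
  890 contains 1×500 (D)
  390 contains 3×100 (CCC)
  90 contains 1×90 (XC)

MMMDCCCXC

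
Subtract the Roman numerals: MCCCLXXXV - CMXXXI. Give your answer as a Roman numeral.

MCCCLXXXV = 1385
CMXXXI = 931
1385 - 931 = 454

CDLIV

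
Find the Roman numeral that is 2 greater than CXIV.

CXIV = 114
114 + 2 = 116

CXVI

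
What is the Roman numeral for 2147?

Convert 2147 to Roman numerals:
  2147 contains 2×1000 (MM)
  147 contains 1×100 (C)
  47 contains 1×40 (XL)
  7 contains 1×5 (V)
  2 contains 2×1 (II)

MMCXLVII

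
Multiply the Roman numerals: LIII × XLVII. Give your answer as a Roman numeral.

LIII = 53
XLVII = 47
53 × 47 = 2491

MMCDXCI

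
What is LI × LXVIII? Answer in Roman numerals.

LI = 51
LXVIII = 68
51 × 68 = 3468

MMMCDLXVIII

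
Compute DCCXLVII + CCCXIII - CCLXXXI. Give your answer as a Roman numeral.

DCCXLVII = 747, CCCXIII = 313, CCLXXXI = 281
747 + 313 = 1060
1060 - 281 = 779

DCCLXXIX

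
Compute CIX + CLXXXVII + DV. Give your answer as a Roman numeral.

CIX = 109, CLXXXVII = 187, DV = 505
109 + 187 = 296
296 + 505 = 801

DCCCI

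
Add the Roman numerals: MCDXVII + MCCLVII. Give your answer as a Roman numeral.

MCDXVII = 1417
MCCLVII = 1257
1417 + 1257 = 2674

MMDCLXXIV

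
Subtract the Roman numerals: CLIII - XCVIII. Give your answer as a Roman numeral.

CLIII = 153
XCVIII = 98
153 - 98 = 55

LV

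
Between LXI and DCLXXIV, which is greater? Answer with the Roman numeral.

LXI = 61
DCLXXIV = 674
674 is larger

DCLXXIV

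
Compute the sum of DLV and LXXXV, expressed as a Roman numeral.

DLV = 555
LXXXV = 85
555 + 85 = 640

DCXL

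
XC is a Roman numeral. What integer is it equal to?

XC: XC=90

90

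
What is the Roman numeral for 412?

Convert 412 to Roman numerals:
  412 contains 1×400 (CD)
  12 contains 1×10 (X)
  2 contains 2×1 (II)

CDXII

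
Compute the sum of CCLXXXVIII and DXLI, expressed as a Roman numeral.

CCLXXXVIII = 288
DXLI = 541
288 + 541 = 829

DCCCXXIX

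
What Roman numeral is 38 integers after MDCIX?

MDCIX = 1609
1609 + 38 = 1647

MDCXLVII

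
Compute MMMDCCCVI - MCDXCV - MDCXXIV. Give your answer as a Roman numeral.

MMMDCCCVI = 3806, MCDXCV = 1495, MDCXXIV = 1624
3806 - 1495 = 2311
2311 - 1624 = 687

DCLXXXVII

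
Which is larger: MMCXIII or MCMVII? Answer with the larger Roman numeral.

MMCXIII = 2113
MCMVII = 1907
2113 is larger

MMCXIII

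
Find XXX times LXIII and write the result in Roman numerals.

XXX = 30
LXIII = 63
30 × 63 = 1890

MDCCCXC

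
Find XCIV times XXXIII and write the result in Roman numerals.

XCIV = 94
XXXIII = 33
94 × 33 = 3102

MMMCII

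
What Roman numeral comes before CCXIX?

CCXIX = 219; previous is 218

CCXVIII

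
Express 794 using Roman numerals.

Convert 794 to Roman numerals:
  794 contains 1×500 (D)
  294 contains 2×100 (CC)
  94 contains 1×90 (XC)
  4 contains 1×4 (IV)

DCCXCIV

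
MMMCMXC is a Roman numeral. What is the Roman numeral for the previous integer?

MMMCMXC = 3990; previous is 3989

MMMCMLXXXIX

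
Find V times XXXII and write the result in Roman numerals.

V = 5
XXXII = 32
5 × 32 = 160

CLX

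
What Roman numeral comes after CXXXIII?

CXXXIII = 133, so the next integer is 133 + 1 = 134

CXXXIV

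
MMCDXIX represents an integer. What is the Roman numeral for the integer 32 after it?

MMCDXIX = 2419
2419 + 32 = 2451

MMCDLI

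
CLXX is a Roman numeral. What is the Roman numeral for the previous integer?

CLXX = 170; previous is 169

CLXIX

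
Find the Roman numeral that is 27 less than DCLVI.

DCLVI = 656
656 - 27 = 629

DCXXIX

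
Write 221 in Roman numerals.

Convert 221 to Roman numerals:
  221 contains 2×100 (CC)
  21 contains 2×10 (XX)
  1 contains 1×1 (I)

CCXXI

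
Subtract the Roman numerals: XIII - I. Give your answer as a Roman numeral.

XIII = 13
I = 1
13 - 1 = 12

XII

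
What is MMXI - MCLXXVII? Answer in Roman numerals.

MMXI = 2011
MCLXXVII = 1177
2011 - 1177 = 834

DCCCXXXIV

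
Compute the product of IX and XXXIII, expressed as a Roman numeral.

IX = 9
XXXIII = 33
9 × 33 = 297

CCXCVII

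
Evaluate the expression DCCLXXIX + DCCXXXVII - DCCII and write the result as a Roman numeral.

DCCLXXIX = 779, DCCXXXVII = 737, DCCII = 702
779 + 737 = 1516
1516 - 702 = 814

DCCCXIV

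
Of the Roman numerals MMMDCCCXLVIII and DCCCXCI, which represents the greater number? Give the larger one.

MMMDCCCXLVIII = 3848
DCCCXCI = 891
3848 is larger

MMMDCCCXLVIII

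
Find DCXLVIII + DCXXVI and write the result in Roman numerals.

DCXLVIII = 648
DCXXVI = 626
648 + 626 = 1274

MCCLXXIV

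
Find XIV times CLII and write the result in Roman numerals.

XIV = 14
CLII = 152
14 × 152 = 2128

MMCXXVIII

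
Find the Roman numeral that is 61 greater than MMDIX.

MMDIX = 2509
2509 + 61 = 2570

MMDLXX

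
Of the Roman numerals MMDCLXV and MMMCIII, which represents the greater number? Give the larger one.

MMDCLXV = 2665
MMMCIII = 3103
3103 is larger

MMMCIII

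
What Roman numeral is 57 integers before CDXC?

CDXC = 490
490 - 57 = 433

CDXXXIII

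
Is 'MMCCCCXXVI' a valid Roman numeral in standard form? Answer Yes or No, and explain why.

'MMCCCCXXVI': More than 3 consecutive C's

No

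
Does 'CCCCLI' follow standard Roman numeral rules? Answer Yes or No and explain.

'CCCCLI': More than 3 consecutive C's

No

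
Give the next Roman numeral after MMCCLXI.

MMCCLXI = 2261, so the next integer is 2261 + 1 = 2262

MMCCLXII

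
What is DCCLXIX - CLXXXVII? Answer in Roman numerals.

DCCLXIX = 769
CLXXXVII = 187
769 - 187 = 582

DLXXXII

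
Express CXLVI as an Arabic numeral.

CXLVI: C=100, XL=40, V=5, I=1
100 + 40 + 5 + 1 = 146

146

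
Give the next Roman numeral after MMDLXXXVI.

MMDLXXXVI = 2586; next is 2587

MMDLXXXVII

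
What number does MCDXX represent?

MCDXX: M=1000, CD=400, X=10, X=10
1000 + 400 + 10 + 10 = 1420

1420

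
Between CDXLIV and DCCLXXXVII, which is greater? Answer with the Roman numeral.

CDXLIV = 444
DCCLXXXVII = 787
787 is larger

DCCLXXXVII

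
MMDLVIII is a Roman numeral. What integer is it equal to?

MMDLVIII: M=1000, M=1000, D=500, L=50, V=5, I=1, I=1, I=1
1000 + 1000 + 500 + 50 + 5 + 1 + 1 + 1 = 2558

2558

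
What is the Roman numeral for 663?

Convert 663 to Roman numerals:
  663 contains 1×500 (D)
  163 contains 1×100 (C)
  63 contains 1×50 (L)
  13 contains 1×10 (X)
  3 contains 3×1 (III)

DCLXIII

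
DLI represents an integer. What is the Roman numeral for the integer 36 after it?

DLI = 551
551 + 36 = 587

DLXXXVII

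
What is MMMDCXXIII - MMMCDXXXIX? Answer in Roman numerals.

MMMDCXXIII = 3623
MMMCDXXXIX = 3439
3623 - 3439 = 184

CLXXXIV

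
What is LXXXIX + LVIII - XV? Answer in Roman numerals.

LXXXIX = 89, LVIII = 58, XV = 15
89 + 58 = 147
147 - 15 = 132

CXXXII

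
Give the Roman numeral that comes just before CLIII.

CLIII = 153; previous is 152

CLII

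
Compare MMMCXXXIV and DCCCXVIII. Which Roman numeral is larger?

MMMCXXXIV = 3134
DCCCXVIII = 818
3134 is larger

MMMCXXXIV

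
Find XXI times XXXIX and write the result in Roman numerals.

XXI = 21
XXXIX = 39
21 × 39 = 819

DCCCXIX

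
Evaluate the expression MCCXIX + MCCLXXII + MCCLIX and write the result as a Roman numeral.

MCCXIX = 1219, MCCLXXII = 1272, MCCLIX = 1259
1219 + 1272 = 2491
2491 + 1259 = 3750

MMMDCCL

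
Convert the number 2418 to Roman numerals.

Convert 2418 to Roman numerals:
  2418 contains 2×1000 (MM)
  418 contains 1×400 (CD)
  18 contains 1×10 (X)
  8 contains 1×5 (V)
  3 contains 3×1 (III)

MMCDXVIII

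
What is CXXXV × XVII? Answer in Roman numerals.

CXXXV = 135
XVII = 17
135 × 17 = 2295

MMCCXCV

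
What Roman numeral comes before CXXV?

CXXV = 125; previous is 124

CXXIV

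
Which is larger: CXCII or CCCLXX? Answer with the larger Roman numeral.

CXCII = 192
CCCLXX = 370
370 is larger

CCCLXX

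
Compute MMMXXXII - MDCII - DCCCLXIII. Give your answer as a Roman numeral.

MMMXXXII = 3032, MDCII = 1602, DCCCLXIII = 863
3032 - 1602 = 1430
1430 - 863 = 567

DLXVII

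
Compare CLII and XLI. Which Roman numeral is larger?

CLII = 152
XLI = 41
152 is larger

CLII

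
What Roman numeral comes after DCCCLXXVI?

DCCCLXXVI = 876, so the next integer is 876 + 1 = 877

DCCCLXXVII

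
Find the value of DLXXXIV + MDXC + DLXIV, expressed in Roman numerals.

DLXXXIV = 584, MDXC = 1590, DLXIV = 564
584 + 1590 = 2174
2174 + 564 = 2738

MMDCCXXXVIII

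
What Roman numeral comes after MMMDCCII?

MMMDCCII = 3702; next is 3703

MMMDCCIII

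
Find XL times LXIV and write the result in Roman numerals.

XL = 40
LXIV = 64
40 × 64 = 2560

MMDLX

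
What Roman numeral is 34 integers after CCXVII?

CCXVII = 217
217 + 34 = 251

CCLI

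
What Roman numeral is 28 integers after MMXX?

MMXX = 2020
2020 + 28 = 2048

MMXLVIII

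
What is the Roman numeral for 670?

Convert 670 to Roman numerals:
  670 contains 1×500 (D)
  170 contains 1×100 (C)
  70 contains 1×50 (L)
  20 contains 2×10 (XX)

DCLXX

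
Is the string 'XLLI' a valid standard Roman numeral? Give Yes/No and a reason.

'XLLI': L should not appear more than once

No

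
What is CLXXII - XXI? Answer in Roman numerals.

CLXXII = 172
XXI = 21
172 - 21 = 151

CLI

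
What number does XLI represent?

XLI: XL=40, I=1
40 + 1 = 41

41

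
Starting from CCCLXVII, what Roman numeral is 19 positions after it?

CCCLXVII = 367
367 + 19 = 386

CCCLXXXVI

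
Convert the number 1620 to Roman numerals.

Convert 1620 to Roman numerals:
  1620 contains 1×1000 (M)
  620 contains 1×500 (D)
  120 contains 1×100 (C)
  20 contains 2×10 (XX)

MDCXX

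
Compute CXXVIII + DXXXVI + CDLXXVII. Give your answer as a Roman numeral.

CXXVIII = 128, DXXXVI = 536, CDLXXVII = 477
128 + 536 = 664
664 + 477 = 1141

MCXLI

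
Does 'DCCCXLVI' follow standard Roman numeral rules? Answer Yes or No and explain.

'DCCCXLVI': Check the rules: uses only the symbols I, V, X, L, C, D, M; no symbol is repeated more than three times in a row; V, L and D each appear at most once; the only place a smaller symbol precedes a larger one is the allowed subtractive pair XL, the symbol right after such a pair (if any) is smaller than the pair's first symbol, and otherwise the values never increase from left to right. Value: D (500) + C (100) + C (100) + C (100) + XL (40) + V (5) + I (1) = 846. So it is a valid standard Roman numeral.

Yes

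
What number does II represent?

II: I=1, I=1
1 + 1 = 2

2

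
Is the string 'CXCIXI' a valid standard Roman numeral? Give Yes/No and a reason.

'CXCIXI': I cannot come right after the subtractive pair IX: once I is subtracted in IX, the next symbol must be smaller than I

No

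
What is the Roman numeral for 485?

Convert 485 to Roman numerals:
  485 contains 1×400 (CD)
  85 contains 1×50 (L)
  35 contains 3×10 (XXX)
  5 contains 1×5 (V)

CDLXXXV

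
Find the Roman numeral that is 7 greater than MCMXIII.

MCMXIII = 1913
1913 + 7 = 1920

MCMXX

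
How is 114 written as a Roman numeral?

Convert 114 to Roman numerals:
  114 contains 1×100 (C)
  14 contains 1×10 (X)
  4 contains 1×4 (IV)

CXIV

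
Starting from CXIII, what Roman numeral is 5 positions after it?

CXIII = 113
113 + 5 = 118

CXVIII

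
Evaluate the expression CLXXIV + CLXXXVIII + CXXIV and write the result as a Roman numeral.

CLXXIV = 174, CLXXXVIII = 188, CXXIV = 124
174 + 188 = 362
362 + 124 = 486

CDLXXXVI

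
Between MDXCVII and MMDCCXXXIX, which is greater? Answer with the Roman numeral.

MDXCVII = 1597
MMDCCXXXIX = 2739
2739 is larger

MMDCCXXXIX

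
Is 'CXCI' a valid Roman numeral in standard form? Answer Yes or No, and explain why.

'CXCI': Check the rules: uses only the symbols I, V, X, L, C, D, M; no symbol is repeated more than three times in a row; V, L and D each appear at most once; the only place a smaller symbol precedes a larger one is the allowed subtractive pair XC, the symbol right after such a pair (if any) is smaller than the pair's first symbol, and otherwise the values never increase from left to right. Value: C (100) + XC (90) + I (1) = 191. So it is a valid standard Roman numeral.

Yes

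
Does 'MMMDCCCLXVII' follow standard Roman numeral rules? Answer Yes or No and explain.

'MMMDCCCLXVII': Check the rules: uses only the symbols I, V, X, L, C, D, M; no symbol is repeated more than three times in a row; V, L and D each appear at most once; no smaller symbol precedes a larger one (values never increase from left to right). Value: M (1000) + M (1000) + M (1000) + D (500) + C (100) + C (100) + C (100) + L (50) + X (10) + V (5) + I (1) + I (1) = 3867. So it is a valid standard Roman numeral.

Yes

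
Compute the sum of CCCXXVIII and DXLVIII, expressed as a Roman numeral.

CCCXXVIII = 328
DXLVIII = 548
328 + 548 = 876

DCCCLXXVI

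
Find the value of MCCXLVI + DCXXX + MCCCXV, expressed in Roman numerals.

MCCXLVI = 1246, DCXXX = 630, MCCCXV = 1315
1246 + 630 = 1876
1876 + 1315 = 3191

MMMCXCI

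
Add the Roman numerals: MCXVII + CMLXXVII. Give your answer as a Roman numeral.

MCXVII = 1117
CMLXXVII = 977
1117 + 977 = 2094

MMXCIV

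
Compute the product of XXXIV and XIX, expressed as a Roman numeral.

XXXIV = 34
XIX = 19
34 × 19 = 646

DCXLVI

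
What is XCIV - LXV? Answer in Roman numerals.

XCIV = 94
LXV = 65
94 - 65 = 29

XXIX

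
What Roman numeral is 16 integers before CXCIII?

CXCIII = 193
193 - 16 = 177

CLXXVII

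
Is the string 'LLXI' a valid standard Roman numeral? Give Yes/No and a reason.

'LLXI': L should not appear more than once

No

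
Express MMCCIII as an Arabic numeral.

MMCCIII: M=1000, M=1000, C=100, C=100, I=1, I=1, I=1
1000 + 1000 + 100 + 100 + 1 + 1 + 1 = 2203

2203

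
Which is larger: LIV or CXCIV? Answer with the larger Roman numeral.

LIV = 54
CXCIV = 194
194 is larger

CXCIV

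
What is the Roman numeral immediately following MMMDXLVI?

MMMDXLVI = 3546; next is 3547

MMMDXLVII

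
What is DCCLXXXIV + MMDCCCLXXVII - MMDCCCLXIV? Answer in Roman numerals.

DCCLXXXIV = 784, MMDCCCLXXVII = 2877, MMDCCCLXIV = 2864
784 + 2877 = 3661
3661 - 2864 = 797

DCCXCVII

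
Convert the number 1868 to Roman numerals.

Convert 1868 to Roman numerals:
  1868 contains 1×1000 (M)
  868 contains 1×500 (D)
  368 contains 3×100 (CCC)
  68 contains 1×50 (L)
  18 contains 1×10 (X)
  8 contains 1×5 (V)
  3 contains 3×1 (III)

MDCCCLXVIII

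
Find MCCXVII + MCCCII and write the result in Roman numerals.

MCCXVII = 1217
MCCCII = 1302
1217 + 1302 = 2519

MMDXIX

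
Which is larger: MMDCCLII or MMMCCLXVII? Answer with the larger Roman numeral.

MMDCCLII = 2752
MMMCCLXVII = 3267
3267 is larger

MMMCCLXVII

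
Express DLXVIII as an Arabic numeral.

DLXVIII: D=500, L=50, X=10, V=5, I=1, I=1, I=1
500 + 50 + 10 + 5 + 1 + 1 + 1 = 568

568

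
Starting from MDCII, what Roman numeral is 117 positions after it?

MDCII = 1602
1602 + 117 = 1719

MDCCXIX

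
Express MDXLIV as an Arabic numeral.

MDXLIV: M=1000, D=500, XL=40, IV=4
1000 + 500 + 40 + 4 = 1544

1544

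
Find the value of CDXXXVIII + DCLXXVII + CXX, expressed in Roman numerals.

CDXXXVIII = 438, DCLXXVII = 677, CXX = 120
438 + 677 = 1115
1115 + 120 = 1235

MCCXXXV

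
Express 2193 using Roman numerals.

Convert 2193 to Roman numerals:
  2193 contains 2×1000 (MM)
  193 contains 1×100 (C)
  93 contains 1×90 (XC)
  3 contains 3×1 (III)

MMCXCIII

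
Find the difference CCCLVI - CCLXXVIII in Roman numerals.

CCCLVI = 356
CCLXXVIII = 278
356 - 278 = 78

LXXVIII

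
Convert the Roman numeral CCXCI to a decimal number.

CCXCI: C=100, C=100, XC=90, I=1
100 + 100 + 90 + 1 = 291

291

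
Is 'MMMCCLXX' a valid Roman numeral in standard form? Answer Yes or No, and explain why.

'MMMCCLXX': Check the rules: uses only the symbols I, V, X, L, C, D, M; no symbol is repeated more than three times in a row; V, L and D each appear at most once; no smaller symbol precedes a larger one (values never increase from left to right). Value: M (1000) + M (1000) + M (1000) + C (100) + C (100) + L (50) + X (10) + X (10) = 3270. So it is a valid standard Roman numeral.

Yes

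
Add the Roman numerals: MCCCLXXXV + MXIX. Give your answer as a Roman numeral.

MCCCLXXXV = 1385
MXIX = 1019
1385 + 1019 = 2404

MMCDIV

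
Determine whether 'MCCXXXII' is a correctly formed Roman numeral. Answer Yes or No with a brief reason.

'MCCXXXII': Check the rules: uses only the symbols I, V, X, L, C, D, M; no symbol is repeated more than three times in a row; V, L and D each appear at most once; no smaller symbol precedes a larger one (values never increase from left to right). Value: M (1000) + C (100) + C (100) + X (10) + X (10) + X (10) + I (1) + I (1) = 1232. So it is a valid standard Roman numeral.

Yes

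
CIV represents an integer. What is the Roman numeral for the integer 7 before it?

CIV = 104
104 - 7 = 97

XCVII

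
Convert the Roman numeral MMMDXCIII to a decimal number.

MMMDXCIII: M=1000, M=1000, M=1000, D=500, XC=90, I=1, I=1, I=1
1000 + 1000 + 1000 + 500 + 90 + 1 + 1 + 1 = 3593

3593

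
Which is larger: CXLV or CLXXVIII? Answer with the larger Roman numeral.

CXLV = 145
CLXXVIII = 178
178 is larger

CLXXVIII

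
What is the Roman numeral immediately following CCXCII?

CCXCII = 292, so the next integer is 292 + 1 = 293

CCXCIII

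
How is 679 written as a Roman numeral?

Convert 679 to Roman numerals:
  679 contains 1×500 (D)
  179 contains 1×100 (C)
  79 contains 1×50 (L)
  29 contains 2×10 (XX)
  9 contains 1×9 (IX)

DCLXXIX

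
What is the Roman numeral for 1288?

Convert 1288 to Roman numerals:
  1288 contains 1×1000 (M)
  288 contains 2×100 (CC)
  88 contains 1×50 (L)
  38 contains 3×10 (XXX)
  8 contains 1×5 (V)
  3 contains 3×1 (III)

MCCLXXXVIII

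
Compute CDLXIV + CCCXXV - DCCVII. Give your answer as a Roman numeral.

CDLXIV = 464, CCCXXV = 325, DCCVII = 707
464 + 325 = 789
789 - 707 = 82

LXXXII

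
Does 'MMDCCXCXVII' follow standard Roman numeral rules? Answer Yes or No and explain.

'MMDCCXCXVII': X cannot come right after the subtractive pair XC: once X is subtracted in XC, the next symbol must be smaller than X

No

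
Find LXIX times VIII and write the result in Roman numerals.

LXIX = 69
VIII = 8
69 × 8 = 552

DLII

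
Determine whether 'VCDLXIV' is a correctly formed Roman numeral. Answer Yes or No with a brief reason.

'VCDLXIV': V should not appear more than once

No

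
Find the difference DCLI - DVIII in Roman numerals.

DCLI = 651
DVIII = 508
651 - 508 = 143

CXLIII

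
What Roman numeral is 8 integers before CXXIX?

CXXIX = 129
129 - 8 = 121

CXXI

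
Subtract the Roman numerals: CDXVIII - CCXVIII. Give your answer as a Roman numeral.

CDXVIII = 418
CCXVIII = 218
418 - 218 = 200

CC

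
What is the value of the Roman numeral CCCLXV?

CCCLXV: C=100, C=100, C=100, L=50, X=10, V=5
100 + 100 + 100 + 50 + 10 + 5 = 365

365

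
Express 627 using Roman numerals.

Convert 627 to Roman numerals:
  627 contains 1×500 (D)
  127 contains 1×100 (C)
  27 contains 2×10 (XX)
  7 contains 1×5 (V)
  2 contains 2×1 (II)

DCXXVII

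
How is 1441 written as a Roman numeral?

Convert 1441 to Roman numerals:
  1441 contains 1×1000 (M)
  441 contains 1×400 (CD)
  41 contains 1×40 (XL)
  1 contains 1×1 (I)

MCDXLI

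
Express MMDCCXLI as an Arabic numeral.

MMDCCXLI: M=1000, M=1000, D=500, C=100, C=100, XL=40, I=1
1000 + 1000 + 500 + 100 + 100 + 40 + 1 = 2741

2741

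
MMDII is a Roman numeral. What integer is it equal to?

MMDII: M=1000, M=1000, D=500, I=1, I=1
1000 + 1000 + 500 + 1 + 1 = 2502

2502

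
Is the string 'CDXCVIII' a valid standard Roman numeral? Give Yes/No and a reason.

'CDXCVIII': Check the rules: uses only the symbols I, V, X, L, C, D, M; no symbol is repeated more than three times in a row; V, L and D each appear at most once; the only places a smaller symbol precedes a larger one are the allowed subtractive pairs CD, XC, the symbol right after such a pair (if any) is smaller than the pair's first symbol, and otherwise the values never increase from left to right. Value: CD (400) + XC (90) + V (5) + I (1) + I (1) + I (1) = 498. So it is a valid standard Roman numeral.

Yes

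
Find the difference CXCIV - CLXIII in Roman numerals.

CXCIV = 194
CLXIII = 163
194 - 163 = 31

XXXI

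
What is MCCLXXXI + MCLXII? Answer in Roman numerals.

MCCLXXXI = 1281
MCLXII = 1162
1281 + 1162 = 2443

MMCDXLIII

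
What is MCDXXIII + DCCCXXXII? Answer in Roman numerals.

MCDXXIII = 1423
DCCCXXXII = 832
1423 + 832 = 2255

MMCCLV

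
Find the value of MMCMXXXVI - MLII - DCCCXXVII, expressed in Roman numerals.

MMCMXXXVI = 2936, MLII = 1052, DCCCXXVII = 827
2936 - 1052 = 1884
1884 - 827 = 1057

MLVII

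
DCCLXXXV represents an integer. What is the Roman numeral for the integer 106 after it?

DCCLXXXV = 785
785 + 106 = 891

DCCCXCI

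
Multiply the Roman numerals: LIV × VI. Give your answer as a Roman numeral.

LIV = 54
VI = 6
54 × 6 = 324

CCCXXIV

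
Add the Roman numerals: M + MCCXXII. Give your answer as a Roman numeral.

M = 1000
MCCXXII = 1222
1000 + 1222 = 2222

MMCCXXII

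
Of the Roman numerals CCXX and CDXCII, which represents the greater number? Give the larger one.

CCXX = 220
CDXCII = 492
492 is larger

CDXCII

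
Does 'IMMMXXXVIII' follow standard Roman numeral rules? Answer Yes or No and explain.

'IMMMXXXVIII': Invalid subtractive combination: IM

No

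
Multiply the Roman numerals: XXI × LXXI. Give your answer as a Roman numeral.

XXI = 21
LXXI = 71
21 × 71 = 1491

MCDXCI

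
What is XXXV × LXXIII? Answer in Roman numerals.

XXXV = 35
LXXIII = 73
35 × 73 = 2555

MMDLV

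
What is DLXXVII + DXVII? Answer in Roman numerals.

DLXXVII = 577
DXVII = 517
577 + 517 = 1094

MXCIV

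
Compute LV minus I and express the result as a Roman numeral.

LV = 55
I = 1
55 - 1 = 54

LIV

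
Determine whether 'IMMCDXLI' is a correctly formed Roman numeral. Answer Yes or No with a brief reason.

'IMMCDXLI': Invalid subtractive combination: IM

No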